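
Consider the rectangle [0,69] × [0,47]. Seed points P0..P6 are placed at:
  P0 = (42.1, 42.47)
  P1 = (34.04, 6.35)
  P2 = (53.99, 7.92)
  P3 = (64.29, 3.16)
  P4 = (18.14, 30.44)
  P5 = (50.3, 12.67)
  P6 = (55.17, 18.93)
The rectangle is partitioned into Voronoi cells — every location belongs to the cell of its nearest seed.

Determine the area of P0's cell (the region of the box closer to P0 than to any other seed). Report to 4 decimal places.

1. box [0,69]×[0,47]: [(0, 0) (69, 0) (69, 47) (0, 47)]
2. ⊥bis P0·P1 via (38.07,24.41): [(0, 32.9051) (69, 17.5081) (69, 47) (0, 47)]  |A|=1503.7427
3. ⊥bis P0·P2 via (48.045,25.195): [(0, 32.9051) (42.7375, 23.3685) (69, 32.4064) (69, 47) (0, 47)]  |A|=1308.1091
4. ⊥bis P0·P3 via (53.195,22.815): [(0, 32.9051) (42.7375, 23.3685) (69, 32.4064) (69, 47) (0, 47)]  |A|=1308.1091
5. ⊥bis P0·P4 via (30.12,36.455): [(35.9276, 24.8881) (42.7375, 23.3685) (69, 32.4064) (69, 47) (24.8255, 47)]  |A|=780.4418
6. ⊥bis P0·P5 via (46.2,27.57): [(35.9276, 24.8881) (36.218, 24.8233) (69, 33.8438) (69, 47) (24.8255, 47)]  |A|=708.3167
7. ⊥bis P0·P6 via (48.635,30.7): [(35.9276, 24.8881) (36.218, 24.8233) (39.8512, 25.823) (69, 42.0072) (69, 47) (24.8255, 47)]  |A|=589.341
8. canonical 6-gon: [(35.9276, 24.8881) (36.218, 24.8233) (39.8512, 25.823) (69, 42.0072) (69, 47) (24.8255, 47)]
9. shoelace: 589.341

Area of P0's cell: 589.3410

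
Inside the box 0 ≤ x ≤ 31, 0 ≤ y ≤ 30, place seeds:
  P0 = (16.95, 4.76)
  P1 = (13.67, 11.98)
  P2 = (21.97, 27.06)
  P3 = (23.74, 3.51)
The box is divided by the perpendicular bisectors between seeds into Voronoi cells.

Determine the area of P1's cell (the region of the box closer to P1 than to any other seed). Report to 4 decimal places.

Area of P1's cell: 379.7911

1. box [0,31]×[0,30]: [(0, 0) (31, 0) (31, 30) (0, 30)]
2. ⊥bis P1·P0 via (15.31,8.37): [(0, 1.4148) (31, 15.4979) (31, 30) (0, 30)]  |A|=667.8542
3. ⊥bis P1·P2 via (17.82,19.52): [(0, 29.3281) (0, 1.4148) (27.783, 14.0364)]  |A|=387.7577
4. ⊥bis P1·P3 via (18.705,7.745): [(25.1949, 15.4609) (0, 29.3281) (0, 1.4148) (21.6553, 11.2526)]  |A|=379.7911
5. canonical 4-gon: [(25.1949, 15.4609) (0, 29.3281) (0, 1.4148) (21.6553, 11.2526)]
6. shoelace: 379.7911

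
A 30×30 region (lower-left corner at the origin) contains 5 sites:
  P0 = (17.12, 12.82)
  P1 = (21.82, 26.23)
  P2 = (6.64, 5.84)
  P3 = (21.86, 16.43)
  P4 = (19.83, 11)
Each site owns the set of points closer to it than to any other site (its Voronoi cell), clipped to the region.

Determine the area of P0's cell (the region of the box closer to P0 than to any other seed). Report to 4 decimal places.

1. box [0,30]×[0,30]: [(0, 0) (30, 0) (30, 30) (0, 30)]
2. ⊥bis P0·P1 via (19.47,19.525): [(0, 26.3489) (0, 0) (30, 0) (30, 15.8344)]  |A|=632.75
3. ⊥bis P0·P2 via (11.88,9.33): [(0.7108, 26.0998) (18.0941, 0) (30, 0) (30, 15.8344)]  |A|=387.2598
4. ⊥bis P0·P3 via (19.49,14.625): [(14.4066, 21.2997) (0.7108, 26.0998) (18.0941, 0) (30, 0) (30, 0.8252)]  |A|=270.237
5. ⊥bis P0·P4 via (18.475,11.91): [(19.9196, 14.061) (14.4066, 21.2997) (0.7108, 26.0998) (14.3011, 5.6949)]  |A|=150.5087
6. canonical 4-gon: [(19.9196, 14.061) (14.4066, 21.2997) (0.7108, 26.0998) (14.3011, 5.6949)]
7. shoelace: 150.5087

Area of P0's cell: 150.5087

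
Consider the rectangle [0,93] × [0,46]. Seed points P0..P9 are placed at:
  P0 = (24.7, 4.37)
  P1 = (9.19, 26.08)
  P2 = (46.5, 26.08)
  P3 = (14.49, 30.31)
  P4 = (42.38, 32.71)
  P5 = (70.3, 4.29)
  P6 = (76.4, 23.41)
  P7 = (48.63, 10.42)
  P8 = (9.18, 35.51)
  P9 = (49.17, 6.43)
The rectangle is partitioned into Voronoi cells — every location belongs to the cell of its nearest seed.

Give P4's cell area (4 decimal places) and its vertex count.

1. box [0,93]×[0,46]: [(0, 0) (93, 0) (93, 46) (0, 46)]
2. ⊥bis P4·P0 via (33.54,18.54): [(0, 39.464) (63.2585, 0) (93, 0) (93, 46) (0, 46)]  |A|=3029.7815
3. ⊥bis P4·P1 via (25.785,29.395): [(27.1581, 22.5214) (63.2585, 0) (93, 0) (93, 46) (22.468, 46)]  |A|=2677.2708
4. ⊥bis P4·P2 via (44.44,29.395): [(27.1581, 22.5214) (30.2624, 20.5848) (71.1612, 46) (22.468, 46)]  |A|=650.6748
5. ⊥bis P4·P3 via (28.435,31.51): [(29.3248, 21.1697) (30.2624, 20.5848) (71.1612, 46) (27.1881, 46)]  |A|=569.8077
6. ⊥bis P4·P5 via (56.34,18.5): [(29.3248, 21.1697) (30.2624, 20.5848) (71.1612, 46) (27.1881, 46)]  |A|=569.8077
7. ⊥bis P4·P6 via (59.39,28.06): [(29.3248, 21.1697) (30.2624, 20.5848) (62.889, 40.8595) (64.2942, 46) (27.1881, 46)]  |A|=552.1581
8. ⊥bis P4·P7 via (45.505,21.565): [(29.3248, 21.1697) (30.2624, 20.5848) (62.889, 40.8595) (64.2942, 46) (27.1881, 46)]  |A|=552.1581
9. ⊥bis P4·P8 via (25.78,34.11): [(29.3248, 21.1697) (30.2624, 20.5848) (62.889, 40.8595) (64.2942, 46) (27.1881, 46)]  |A|=552.1581
10. ⊥bis P4·P9 via (45.775,19.57): [(29.3248, 21.1697) (30.2624, 20.5848) (62.889, 40.8595) (64.2942, 46) (27.1881, 46)]  |A|=552.1581
11. canonical 5-gon: [(29.3248, 21.1697) (30.2624, 20.5848) (62.889, 40.8595) (64.2942, 46) (27.1881, 46)]
12. shoelace: 552.1581

Area of P4's cell: 552.1581 (5 vertices)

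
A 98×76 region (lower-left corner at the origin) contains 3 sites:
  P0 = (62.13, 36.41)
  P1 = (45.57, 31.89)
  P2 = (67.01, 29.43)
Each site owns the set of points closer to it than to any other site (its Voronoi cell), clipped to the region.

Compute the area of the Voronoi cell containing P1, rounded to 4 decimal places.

1. box [0,98]×[0,76]: [(0, 0) (98, 0) (98, 76) (0, 76)]
2. ⊥bis P1·P0 via (53.85,34.15): [(0, 0) (63.1711, 0) (42.4272, 76) (0, 76)]  |A|=4012.7357
3. ⊥bis P1·P2 via (56.29,30.66): [(0, 0) (52.7721, 0) (55.8498, 26.8233) (42.4272, 76) (0, 76)]  |A|=3873.2674
4. canonical 5-gon: [(0, 0) (52.7721, 0) (55.8498, 26.8233) (42.4272, 76) (0, 76)]
5. shoelace: 3873.2674

Area of P1's cell: 3873.2674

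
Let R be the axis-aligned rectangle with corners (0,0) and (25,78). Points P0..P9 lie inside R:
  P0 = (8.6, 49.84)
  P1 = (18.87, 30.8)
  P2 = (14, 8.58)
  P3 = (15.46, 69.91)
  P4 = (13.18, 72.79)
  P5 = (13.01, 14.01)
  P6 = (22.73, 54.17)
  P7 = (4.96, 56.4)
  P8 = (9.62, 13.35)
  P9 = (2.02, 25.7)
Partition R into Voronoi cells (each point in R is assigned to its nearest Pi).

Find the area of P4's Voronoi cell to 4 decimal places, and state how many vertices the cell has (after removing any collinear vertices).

Area of P4's cell: 172.0959 (4 vertices)

1. box [0,25]×[0,78]: [(0, 0) (25, 0) (25, 78) (0, 78)]
2. ⊥bis P4·P0 via (10.89,61.315): [(0, 63.4883) (25, 58.4991) (25, 78) (0, 78)]  |A|=425.1575
3. ⊥bis P4·P1 via (16.025,51.795): [(0, 63.4883) (25, 58.4991) (25, 78) (0, 78)]  |A|=425.1575
4. ⊥bis P4·P2 via (13.59,40.685): [(0, 63.4883) (25, 58.4991) (25, 78) (0, 78)]  |A|=425.1575
5. ⊥bis P4·P3 via (14.32,71.35): [(0, 63.4883) (3.5057, 62.7886) (22.72, 78) (0, 78)]  |A|=198.2376
6. ⊥bis P4·P5 via (13.095,43.4): [(0, 63.4883) (3.5057, 62.7886) (22.72, 78) (0, 78)]  |A|=198.2376
7. ⊥bis P4·P6 via (17.955,63.48): [(0, 63.4883) (3.5057, 62.7886) (22.72, 78) (0, 78)]  |A|=198.2376
8. ⊥bis P4·P7 via (9.07,64.595): [(0, 69.1438) (7.0604, 65.6028) (22.72, 78) (0, 78)]  |A|=172.0959
9. ⊥bis P4·P8 via (11.4,43.07): [(0, 69.1438) (7.0604, 65.6028) (22.72, 78) (0, 78)]  |A|=172.0959
10. ⊥bis P4·P9 via (7.6,49.245): [(0, 69.1438) (7.0604, 65.6028) (22.72, 78) (0, 78)]  |A|=172.0959
11. canonical 4-gon: [(0, 69.1438) (7.0604, 65.6028) (22.72, 78) (0, 78)]
12. shoelace: 172.0959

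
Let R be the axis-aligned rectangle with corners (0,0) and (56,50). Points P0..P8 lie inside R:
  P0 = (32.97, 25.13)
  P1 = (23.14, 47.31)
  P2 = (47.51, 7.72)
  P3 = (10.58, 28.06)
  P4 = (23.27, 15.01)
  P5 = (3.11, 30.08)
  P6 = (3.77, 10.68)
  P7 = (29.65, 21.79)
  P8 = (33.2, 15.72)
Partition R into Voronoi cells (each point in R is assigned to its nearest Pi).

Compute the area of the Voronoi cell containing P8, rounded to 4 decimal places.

Area of P8's cell: 213.0967

1. box [0,56]×[0,50]: [(0, 0) (56, 0) (56, 50) (0, 50)]
2. ⊥bis P8·P0 via (33.085,20.425): [(0, 19.6163) (0, 0) (56, 0) (56, 20.9851)]  |A|=1136.8399
3. ⊥bis P8·P1 via (28.17,31.515): [(0, 19.6163) (0, 0) (56, 0) (56, 20.9851)]  |A|=1136.8399
4. ⊥bis P8·P2 via (40.355,11.72): [(45.3897, 20.7258) (0, 19.6163) (0, 0) (33.8029, 0)]  |A|=795.485
5. ⊥bis P8·P3 via (21.89,21.89): [(45.3897, 20.7258) (20.9287, 20.1279) (9.9482, 0) (33.8029, 0)]  |A|=490.0944
6. ⊥bis P8·P4 via (28.235,15.365): [(45.3897, 20.7258) (27.8823, 20.2978) (29.3336, 0) (33.8029, 0)]  |A|=224.3064
7. ⊥bis P8·P5 via (18.155,22.9): [(45.3897, 20.7258) (27.8823, 20.2978) (29.3336, 0) (33.8029, 0)]  |A|=224.3064
8. ⊥bis P8·P6 via (18.485,13.2): [(45.3897, 20.7258) (27.8823, 20.2978) (29.3336, 0) (33.8029, 0)]  |A|=224.3064
9. ⊥bis P8·P7 via (31.425,18.755): [(45.3897, 20.7258) (34.3326, 20.4555) (28.1304, 16.8282) (29.3336, 0) (33.8029, 0)]  |A|=213.0967
10. canonical 5-gon: [(45.3897, 20.7258) (34.3326, 20.4555) (28.1304, 16.8282) (29.3336, 0) (33.8029, 0)]
11. shoelace: 213.0967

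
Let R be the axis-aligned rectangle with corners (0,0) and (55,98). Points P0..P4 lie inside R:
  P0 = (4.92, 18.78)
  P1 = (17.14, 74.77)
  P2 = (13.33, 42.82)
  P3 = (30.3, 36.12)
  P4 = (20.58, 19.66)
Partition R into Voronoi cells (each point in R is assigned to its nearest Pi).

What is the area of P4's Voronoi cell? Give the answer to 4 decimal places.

1. box [0,55]×[0,98]: [(0, 0) (55, 0) (55, 98) (0, 98)]
2. ⊥bis P4·P0 via (12.75,19.22): [(13.8301, 0) (55, 0) (55, 98) (8.323, 98)]  |A|=4304.4992
3. ⊥bis P4·P1 via (18.86,47.215): [(11.2037, 46.7371) (13.8301, 0) (55, 0) (55, 49.4709)]  |A|=2045.4025
4. ⊥bis P4·P2 via (16.955,31.24): [(12.1589, 29.7386) (13.8301, 0) (55, 0) (55, 43.1496)]  |A|=1536.4568
5. ⊥bis P4·P3 via (25.44,27.89): [(18.7928, 31.8153) (12.1589, 29.7386) (13.8301, 0) (55, 0) (55, 10.4342)]  |A|=944.1899
6. canonical 5-gon: [(18.7928, 31.8153) (12.1589, 29.7386) (13.8301, 0) (55, 0) (55, 10.4342)]
7. shoelace: 944.1899

Area of P4's cell: 944.1899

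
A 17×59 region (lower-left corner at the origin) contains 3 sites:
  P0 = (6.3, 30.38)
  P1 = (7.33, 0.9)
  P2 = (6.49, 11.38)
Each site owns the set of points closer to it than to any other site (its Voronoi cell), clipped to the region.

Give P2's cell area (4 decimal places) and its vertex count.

1. box [0,17]×[0,59]: [(0, 0) (17, 0) (17, 59) (0, 59)]
2. ⊥bis P2·P0 via (6.395,20.88): [(0, 20.8161) (0, 0) (17, 0) (17, 20.986)]  |A|=355.3179
3. ⊥bis P2·P1 via (6.91,6.14): [(0, 20.8161) (0, 5.5861) (17, 6.9487) (17, 20.986)]  |A|=248.7713
4. canonical 4-gon: [(0, 20.8161) (0, 5.5861) (17, 6.9487) (17, 20.986)]
5. shoelace: 248.7713

Area of P2's cell: 248.7713 (4 vertices)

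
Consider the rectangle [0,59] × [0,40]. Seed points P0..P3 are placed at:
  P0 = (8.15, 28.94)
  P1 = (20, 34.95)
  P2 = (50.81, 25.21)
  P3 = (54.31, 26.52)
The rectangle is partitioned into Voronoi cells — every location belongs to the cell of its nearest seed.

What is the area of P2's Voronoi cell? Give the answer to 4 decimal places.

1. box [0,59]×[0,40]: [(0, 0) (59, 0) (59, 40) (0, 40)]
2. ⊥bis P2·P0 via (29.48,27.075): [(27.1127, 0) (59, 0) (59, 40) (30.6101, 40)]  |A|=1205.5443
3. ⊥bis P2·P1 via (35.405,30.08): [(27.5779, 5.3211) (27.1127, 0) (59, 0) (59, 40) (38.541, 40)]  |A|=1068.0264
4. ⊥bis P2·P3 via (52.56,25.865): [(27.5779, 5.3211) (27.1127, 0) (59, 0) (59, 8.6589) (47.2695, 40) (38.541, 40)]  |A|=884.2026
5. canonical 6-gon: [(27.5779, 5.3211) (27.1127, 0) (59, 0) (59, 8.6589) (47.2695, 40) (38.541, 40)]
6. shoelace: 884.2026

Area of P2's cell: 884.2026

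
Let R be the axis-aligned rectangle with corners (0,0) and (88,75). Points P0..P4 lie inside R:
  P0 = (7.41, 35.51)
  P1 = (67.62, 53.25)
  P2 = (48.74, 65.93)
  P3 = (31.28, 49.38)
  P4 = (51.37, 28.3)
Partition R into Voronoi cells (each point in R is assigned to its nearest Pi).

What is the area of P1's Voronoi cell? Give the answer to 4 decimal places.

Area of P1's cell: 1280.2178

1. box [0,88]×[0,75]: [(0, 0) (88, 0) (88, 75) (0, 75)]
2. ⊥bis P1·P0 via (37.515,44.38): [(50.5909, 0) (88, 0) (88, 75) (28.4933, 75)]  |A|=3634.3431
3. ⊥bis P1·P2 via (58.18,59.59): [(40.7014, 33.5651) (50.5909, 0) (88, 0) (88, 75) (68.5295, 75)]  |A|=2804.8949
4. ⊥bis P1·P3 via (49.45,51.315): [(49.8842, 47.2379) (54.9148, 0) (88, 0) (88, 75) (68.5295, 75)]  |A|=2481.0524
5. ⊥bis P1·P4 via (59.495,40.775): [(49.8842, 47.2379) (49.9075, 47.0194) (88, 22.2096) (88, 75) (68.5295, 75)]  |A|=1280.2178
6. canonical 5-gon: [(49.8842, 47.2379) (49.9075, 47.0194) (88, 22.2096) (88, 75) (68.5295, 75)]
7. shoelace: 1280.2178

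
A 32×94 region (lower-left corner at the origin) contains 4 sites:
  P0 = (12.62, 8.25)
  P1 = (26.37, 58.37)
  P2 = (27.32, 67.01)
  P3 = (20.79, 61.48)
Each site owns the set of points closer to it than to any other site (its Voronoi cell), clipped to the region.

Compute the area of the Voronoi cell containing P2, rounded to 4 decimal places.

Area of P2's cell: 623.1800

1. box [0,32]×[0,94]: [(0, 0) (32, 0) (32, 94) (0, 94)]
2. ⊥bis P2·P0 via (19.97,37.63): [(0, 42.6259) (32, 34.6205) (32, 94) (0, 94)]  |A|=1772.0584
3. ⊥bis P2·P1 via (26.845,62.69): [(0, 65.6417) (32, 62.1232) (32, 94) (0, 94)]  |A|=963.7617
4. ⊥bis P2·P3 via (24.055,64.245): [(0, 92.6499) (25.2206, 62.8686) (32, 62.1232) (32, 94) (0, 94)]  |A|=623.18
5. canonical 5-gon: [(0, 92.6499) (25.2206, 62.8686) (32, 62.1232) (32, 94) (0, 94)]
6. shoelace: 623.18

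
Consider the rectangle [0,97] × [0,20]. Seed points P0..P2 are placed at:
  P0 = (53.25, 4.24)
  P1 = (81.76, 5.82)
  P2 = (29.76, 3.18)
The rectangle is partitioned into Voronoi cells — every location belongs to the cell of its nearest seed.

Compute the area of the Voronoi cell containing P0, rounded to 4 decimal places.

1. box [0,97]×[0,20]: [(0, 0) (97, 0) (97, 20) (0, 20)]
2. ⊥bis P0·P1 via (67.505,5.03): [(0, 0) (67.7838, 0) (66.6754, 20) (0, 20)]  |A|=1344.5913
3. ⊥bis P0·P2 via (41.505,3.71): [(41.6724, 0) (67.7838, 0) (66.6754, 20) (40.7699, 20)]  |A|=520.1681
4. canonical 4-gon: [(41.6724, 0) (67.7838, 0) (66.6754, 20) (40.7699, 20)]
5. shoelace: 520.1681

Area of P0's cell: 520.1681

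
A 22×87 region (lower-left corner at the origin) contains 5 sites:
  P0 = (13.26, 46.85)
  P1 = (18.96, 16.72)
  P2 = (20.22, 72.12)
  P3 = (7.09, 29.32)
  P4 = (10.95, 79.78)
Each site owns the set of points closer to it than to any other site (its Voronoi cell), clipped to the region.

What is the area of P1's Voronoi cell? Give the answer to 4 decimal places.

Area of P1's cell: 464.4711

1. box [0,22]×[0,87]: [(0, 0) (22, 0) (22, 87) (0, 87)]
2. ⊥bis P1·P0 via (16.11,31.785): [(0, 28.7373) (0, 0) (22, 0) (22, 32.8993)]  |A|=678.0024
3. ⊥bis P1·P2 via (19.59,44.42): [(0, 28.7373) (0, 0) (22, 0) (22, 32.8993)]  |A|=678.0024
4. ⊥bis P1·P3 via (13.025,23.02): [(0, 10.7496) (0, 0) (22, 0) (22, 31.475)]  |A|=464.4711
5. ⊥bis P1·P4 via (14.955,48.25): [(0, 10.7496) (0, 0) (22, 0) (22, 31.475)]  |A|=464.4711
6. canonical 4-gon: [(0, 10.7496) (0, 0) (22, 0) (22, 31.475)]
7. shoelace: 464.4711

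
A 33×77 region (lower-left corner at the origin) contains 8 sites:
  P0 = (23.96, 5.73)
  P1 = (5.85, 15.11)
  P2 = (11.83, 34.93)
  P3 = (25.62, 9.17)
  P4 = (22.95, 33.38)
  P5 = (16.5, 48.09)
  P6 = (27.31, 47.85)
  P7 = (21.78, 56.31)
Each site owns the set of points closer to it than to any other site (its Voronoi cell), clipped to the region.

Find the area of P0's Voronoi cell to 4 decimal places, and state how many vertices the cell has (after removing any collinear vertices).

Area of P0's cell: 169.5677 (4 vertices)

1. box [0,33]×[0,77]: [(0, 0) (33, 0) (33, 77) (0, 77)]
2. ⊥bis P0·P1 via (14.905,10.42): [(9.508, 0) (33, 0) (33, 45.3561)]  |A|=532.7525
3. ⊥bis P0·P2 via (17.895,20.33): [(20.6253, 21.4642) (9.508, 0) (33, 0) (33, 26.6048)]  |A|=416.7316
4. ⊥bis P0·P3 via (24.79,7.45): [(15.6509, 11.8601) (9.508, 0) (33, 0) (33, 3.4882)]  |A|=169.5677
5. ⊥bis P0·P4 via (23.455,19.555): [(15.6509, 11.8601) (9.508, 0) (33, 0) (33, 3.4882)]  |A|=169.5677
6. ⊥bis P0·P5 via (20.23,26.91): [(15.6509, 11.8601) (9.508, 0) (33, 0) (33, 3.4882)]  |A|=169.5677
7. ⊥bis P0·P6 via (25.635,26.79): [(15.6509, 11.8601) (9.508, 0) (33, 0) (33, 3.4882)]  |A|=169.5677
8. ⊥bis P0·P7 via (22.87,31.02): [(15.6509, 11.8601) (9.508, 0) (33, 0) (33, 3.4882)]  |A|=169.5677
9. canonical 4-gon: [(15.6509, 11.8601) (9.508, 0) (33, 0) (33, 3.4882)]
10. shoelace: 169.5677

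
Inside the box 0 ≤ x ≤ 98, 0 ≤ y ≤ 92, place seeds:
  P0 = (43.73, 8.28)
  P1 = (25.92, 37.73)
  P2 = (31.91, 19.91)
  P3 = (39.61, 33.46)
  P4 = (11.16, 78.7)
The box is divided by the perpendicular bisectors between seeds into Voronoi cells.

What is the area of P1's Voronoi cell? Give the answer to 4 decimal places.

1. box [0,98]×[0,92]: [(0, 0) (98, 0) (98, 92) (0, 92)]
2. ⊥bis P1·P0 via (34.825,23.005): [(0, 1.9444) (98, 61.2103) (98, 92) (0, 92)]  |A|=5921.4162
3. ⊥bis P1·P2 via (28.915,28.82): [(0, 19.1005) (63.8688, 40.5693) (98, 61.2103) (98, 92) (0, 92)]  |A|=5373.5471
4. ⊥bis P1·P3 via (32.765,35.595): [(0, 19.1005) (30.8553, 29.4722) (50.3581, 92) (0, 92)]  |A|=2699.0561
5. ⊥bis P1·P4 via (18.54,58.215): [(0, 51.5357) (0, 19.1005) (30.8553, 29.4722) (42.5143, 66.8521)]  |A|=1205.7001
6. canonical 4-gon: [(0, 51.5357) (0, 19.1005) (30.8553, 29.4722) (42.5143, 66.8521)]
7. shoelace: 1205.7001

Area of P1's cell: 1205.7001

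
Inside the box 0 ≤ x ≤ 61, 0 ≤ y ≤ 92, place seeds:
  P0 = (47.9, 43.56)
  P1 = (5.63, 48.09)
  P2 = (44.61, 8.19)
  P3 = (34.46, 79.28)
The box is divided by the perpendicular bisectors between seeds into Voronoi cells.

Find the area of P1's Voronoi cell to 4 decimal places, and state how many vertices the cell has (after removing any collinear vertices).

Area of P1's cell: 1414.2456 (4 vertices)

1. box [0,61]×[0,92]: [(0, 0) (61, 0) (61, 92) (0, 92)]
2. ⊥bis P1·P0 via (26.765,45.825): [(0, 0) (21.854, 0) (31.7135, 92) (0, 92)]  |A|=2464.1054
3. ⊥bis P1·P2 via (25.12,28.14): [(0, 3.5992) (24.8405, 27.8669) (31.7135, 92) (0, 92)]  |A|=2114.9005
4. ⊥bis P1·P3 via (20.045,63.685): [(0, 82.2133) (0, 3.5992) (24.8405, 27.8669) (27.9008, 56.4236)]  |A|=1414.2456
5. canonical 4-gon: [(0, 82.2133) (0, 3.5992) (24.8405, 27.8669) (27.9008, 56.4236)]
6. shoelace: 1414.2456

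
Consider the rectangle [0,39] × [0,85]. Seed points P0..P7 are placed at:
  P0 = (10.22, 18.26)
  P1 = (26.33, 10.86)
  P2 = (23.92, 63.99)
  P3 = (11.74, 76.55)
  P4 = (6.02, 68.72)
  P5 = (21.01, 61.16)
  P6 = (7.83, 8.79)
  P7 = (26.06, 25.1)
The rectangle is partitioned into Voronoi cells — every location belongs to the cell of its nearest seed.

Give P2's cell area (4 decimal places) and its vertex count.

1. box [0,39]×[0,85]: [(0, 0) (39, 0) (39, 85) (0, 85)]
2. ⊥bis P2·P0 via (17.07,41.125): [(0, 46.2389) (39, 34.5551) (39, 85) (0, 85)]  |A|=1739.5166
3. ⊥bis P2·P1 via (25.125,37.425): [(0, 46.2389) (28.8556, 37.5942) (39, 38.0544) (39, 85) (0, 85)]  |A|=1721.7676
4. ⊥bis P2·P3 via (17.83,70.27): [(0, 52.9794) (0, 46.2389) (28.8556, 37.5942) (39, 38.0544) (39, 85) (33.0196, 85)]  |A|=1193.1153
5. ⊥bis P2·P4 via (14.97,66.355): [(15.3756, 67.8898) (8.9462, 43.5588) (28.8556, 37.5942) (39, 38.0544) (39, 85) (33.0196, 85)]  |A|=1023.8445
6. ⊥bis P2·P5 via (22.465,62.575): [(16.3641, 68.8484) (39, 45.5726) (39, 85) (33.0196, 85)]  |A|=494.5353
7. ⊥bis P2·P6 via (15.875,36.39): [(16.3641, 68.8484) (39, 45.5726) (39, 85) (33.0196, 85)]  |A|=494.5353
8. ⊥bis P2·P7 via (24.99,44.545): [(16.3641, 68.8484) (39, 45.5726) (39, 85) (33.0196, 85)]  |A|=494.5353
9. canonical 4-gon: [(16.3641, 68.8484) (39, 45.5726) (39, 85) (33.0196, 85)]
10. shoelace: 494.5353

Area of P2's cell: 494.5353 (4 vertices)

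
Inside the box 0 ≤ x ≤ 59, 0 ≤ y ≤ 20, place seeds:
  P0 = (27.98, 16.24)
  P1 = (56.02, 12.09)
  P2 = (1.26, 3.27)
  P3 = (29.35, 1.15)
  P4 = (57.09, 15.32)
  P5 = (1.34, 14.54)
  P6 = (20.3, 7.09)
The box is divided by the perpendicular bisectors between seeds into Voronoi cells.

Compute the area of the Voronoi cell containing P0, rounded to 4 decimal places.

1. box [0,59]×[0,20]: [(0, 0) (59, 0) (59, 20) (0, 20)]
2. ⊥bis P0·P1 via (42,14.165): [(0, 0) (39.9035, 0) (42.8636, 20) (0, 20)]  |A|=827.6714
3. ⊥bis P0·P2 via (14.62,9.755): [(19.3551, 0) (39.9035, 0) (42.8636, 20) (9.647, 20)]  |A|=537.6498
4. ⊥bis P0·P3 via (28.665,8.695): [(15.7056, 7.5184) (41.361, 9.8477) (42.8636, 20) (9.647, 20)]  |A|=335.7786
5. ⊥bis P0·P4 via (42.535,15.78): [(15.7056, 7.5184) (41.361, 9.8477) (42.6154, 18.3228) (42.6684, 20) (9.647, 20)]  |A|=335.6148
6. ⊥bis P0·P5 via (14.66,15.39): [(15.0801, 8.8072) (15.7056, 7.5184) (41.361, 9.8477) (42.6154, 18.3228) (42.6684, 20) (14.3658, 20)]  |A|=309.2066
7. ⊥bis P0·P6 via (24.14,11.665): [(14.3747, 19.8615) (27.7748, 8.6142) (41.361, 9.8477) (42.6154, 18.3228) (42.6684, 20) (14.3658, 20)]  |A|=230.9894
8. canonical 6-gon: [(14.3747, 19.8615) (27.7748, 8.6142) (41.361, 9.8477) (42.6154, 18.3228) (42.6684, 20) (14.3658, 20)]
9. shoelace: 230.9894

Area of P0's cell: 230.9894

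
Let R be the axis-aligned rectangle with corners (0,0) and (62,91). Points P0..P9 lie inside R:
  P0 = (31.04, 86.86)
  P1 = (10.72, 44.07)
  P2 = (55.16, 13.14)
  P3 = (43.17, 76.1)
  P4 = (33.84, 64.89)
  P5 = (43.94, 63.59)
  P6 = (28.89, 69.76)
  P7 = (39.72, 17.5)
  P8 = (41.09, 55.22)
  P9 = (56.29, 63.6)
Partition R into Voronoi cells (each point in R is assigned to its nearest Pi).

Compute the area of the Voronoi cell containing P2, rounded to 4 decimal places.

Area of P2's cell: 508.2986

1. box [0,62]×[0,91]: [(0, 0) (62, 0) (62, 91) (0, 91)]
2. ⊥bis P2·P0 via (43.1,50): [(0, 35.8984) (0, 0) (62, 0) (62, 56.1838)]  |A|=2854.5466
3. ⊥bis P2·P1 via (32.94,28.605): [(49.2257, 52.0042) (13.0311, 0) (62, 0) (62, 56.1838)]  |A|=1632.1489
4. ⊥bis P2·P3 via (49.165,44.62): [(43.3104, 43.5051) (13.0311, 0) (62, 0) (62, 47.0643)]  |A|=1505.0051
5. ⊥bis P2·P4 via (44.5,39.015): [(38.4508, 36.5228) (13.0311, 0) (62, 0) (62, 46.2247)]  |A|=1438.5196
6. ⊥bis P2·P5 via (49.55,38.365): [(37.9351, 35.7819) (13.0311, 0) (62, 0) (62, 41.1339)]  |A|=1371.0416
7. ⊥bis P2·P6 via (42.025,41.45): [(37.9351, 35.7819) (13.0311, 0) (62, 0) (62, 41.1339)]  |A|=1371.0416
8. ⊥bis P2·P7 via (47.44,15.32): [(54.2422, 39.4085) (43.1139, 0) (62, 0) (62, 41.1339)]  |A|=531.6911
9. ⊥bis P2·P8 via (48.125,34.18): [(53.2496, 35.8935) (43.1139, 0) (62, 0) (62, 38.8193)]  |A|=508.7861
10. ⊥bis P2·P9 via (55.725,38.37): [(60.3467, 38.2665) (53.2496, 35.8935) (43.1139, 0) (62, 0) (62, 38.2295)]  |A|=508.2986
11. canonical 5-gon: [(60.3467, 38.2665) (53.2496, 35.8935) (43.1139, 0) (62, 0) (62, 38.2295)]
12. shoelace: 508.2986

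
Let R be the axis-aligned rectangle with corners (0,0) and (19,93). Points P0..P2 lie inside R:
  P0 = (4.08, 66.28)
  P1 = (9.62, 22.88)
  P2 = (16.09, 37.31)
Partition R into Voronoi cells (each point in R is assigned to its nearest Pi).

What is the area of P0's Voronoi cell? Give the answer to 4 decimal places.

Area of P0's cell: 787.5029

1. box [0,19]×[0,93]: [(0, 0) (19, 0) (19, 93) (0, 93)]
2. ⊥bis P0·P1 via (6.85,44.58): [(0, 43.7056) (19, 46.1309) (19, 93) (0, 93)]  |A|=913.5528
3. ⊥bis P0·P2 via (10.085,51.795): [(0, 47.6141) (19, 55.4909) (19, 93) (0, 93)]  |A|=787.5029
4. canonical 4-gon: [(0, 47.6141) (19, 55.4909) (19, 93) (0, 93)]
5. shoelace: 787.5029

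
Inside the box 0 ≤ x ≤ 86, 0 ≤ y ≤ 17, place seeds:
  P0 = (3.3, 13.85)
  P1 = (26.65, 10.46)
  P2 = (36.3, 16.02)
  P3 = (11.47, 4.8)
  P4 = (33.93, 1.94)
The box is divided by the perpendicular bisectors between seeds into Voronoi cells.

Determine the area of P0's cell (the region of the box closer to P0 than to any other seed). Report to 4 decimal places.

1. box [0,86]×[0,17]: [(0, 0) (86, 0) (86, 17) (0, 17)]
2. ⊥bis P0·P1 via (14.975,12.155): [(0, 0) (13.2103, 0) (15.6784, 17) (0, 17)]  |A|=245.5541
3. ⊥bis P0·P2 via (19.8,14.935): [(0, 0) (13.2103, 0) (15.6784, 17) (0, 17)]  |A|=245.5541
4. ⊥bis P0·P3 via (7.385,9.325): [(0, 2.6581) (15.647, 16.7836) (15.6784, 17) (0, 17)]  |A|=113.9001
5. ⊥bis P0·P4 via (18.615,7.895): [(0, 2.6581) (15.647, 16.7836) (15.6784, 17) (0, 17)]  |A|=113.9001
6. canonical 4-gon: [(0, 2.6581) (15.647, 16.7836) (15.6784, 17) (0, 17)]
7. shoelace: 113.9001

Area of P0's cell: 113.9001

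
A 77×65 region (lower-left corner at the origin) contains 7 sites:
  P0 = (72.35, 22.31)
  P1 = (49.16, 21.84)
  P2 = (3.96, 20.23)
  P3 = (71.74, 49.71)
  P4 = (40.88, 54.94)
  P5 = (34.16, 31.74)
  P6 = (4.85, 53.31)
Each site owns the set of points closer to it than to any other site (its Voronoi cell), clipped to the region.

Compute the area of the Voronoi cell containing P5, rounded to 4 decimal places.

Area of P5's cell: 756.0502

1. box [0,77]×[0,65]: [(0, 0) (77, 0) (77, 65) (0, 65)]
2. ⊥bis P5·P0 via (53.255,27.025): [(0, 0) (46.5819, 0) (62.6319, 65) (0, 65)]  |A|=3549.4488
3. ⊥bis P5·P1 via (41.66,26.79): [(0, 0) (23.9786, 0) (60.0934, 54.7194) (62.6319, 65) (0, 65)]  |A|=2931.0297
4. ⊥bis P5·P2 via (19.06,25.985): [(27.1387, 4.788) (60.0934, 54.7194) (62.6319, 65) (4.1904, 65)]  |A|=1865.461
5. ⊥bis P5·P3 via (52.95,40.725): [(27.1387, 4.788) (52.0707, 42.5638) (41.3422, 65) (4.1904, 65)]  |A|=1600.8204
6. ⊥bis P5·P4 via (37.52,43.34): [(9.334, 51.5042) (27.1387, 4.788) (50.1655, 39.6772)]  |A|=848.4585
7. ⊥bis P5·P6 via (19.505,42.525): [(23.1648, 47.4981) (15.0588, 36.4834) (27.1387, 4.788) (50.1655, 39.6772)]  |A|=756.0502
8. canonical 4-gon: [(23.1648, 47.4981) (15.0588, 36.4834) (27.1387, 4.788) (50.1655, 39.6772)]
9. shoelace: 756.0502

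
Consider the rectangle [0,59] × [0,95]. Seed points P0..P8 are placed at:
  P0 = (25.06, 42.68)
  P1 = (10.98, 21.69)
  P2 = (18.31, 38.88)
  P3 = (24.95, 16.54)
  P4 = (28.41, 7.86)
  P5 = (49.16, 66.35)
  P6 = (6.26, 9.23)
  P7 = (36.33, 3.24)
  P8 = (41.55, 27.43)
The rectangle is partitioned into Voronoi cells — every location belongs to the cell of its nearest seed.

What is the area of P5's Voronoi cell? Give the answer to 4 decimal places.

Area of P5's cell: 1844.0228

1. box [0,59]×[0,95]: [(0, 0) (59, 0) (59, 95) (0, 95)]
2. ⊥bis P5·P0 via (37.11,54.515): [(0, 92.2992) (59, 32.2273) (59, 95) (0, 95)]  |A|=1931.4684
3. ⊥bis P5·P1 via (30.07,44.02): [(0, 92.2992) (59, 32.2273) (59, 95) (0, 95)]  |A|=1931.4684
4. ⊥bis P5·P2 via (33.735,52.615): [(0, 92.2992) (59, 32.2273) (59, 95) (0, 95)]  |A|=1931.4684
5. ⊥bis P5·P3 via (37.055,41.445): [(0, 92.2992) (59, 32.2273) (59, 95) (0, 95)]  |A|=1931.4684
6. ⊥bis P5·P4 via (38.785,37.105): [(0, 92.2992) (59, 32.2273) (59, 95) (0, 95)]  |A|=1931.4684
7. ⊥bis P5·P6 via (27.71,37.79): [(0, 92.2992) (59, 32.2273) (59, 95) (0, 95)]  |A|=1931.4684
8. ⊥bis P5·P7 via (42.745,34.795): [(0, 92.2992) (59, 32.2273) (59, 95) (0, 95)]  |A|=1931.4684
9. ⊥bis P5·P8 via (45.355,46.89): [(0, 92.2992) (44.4193, 47.073) (59, 44.222) (59, 95) (0, 95)]  |A|=1844.0228
10. canonical 5-gon: [(0, 92.2992) (44.4193, 47.073) (59, 44.222) (59, 95) (0, 95)]
11. shoelace: 1844.0228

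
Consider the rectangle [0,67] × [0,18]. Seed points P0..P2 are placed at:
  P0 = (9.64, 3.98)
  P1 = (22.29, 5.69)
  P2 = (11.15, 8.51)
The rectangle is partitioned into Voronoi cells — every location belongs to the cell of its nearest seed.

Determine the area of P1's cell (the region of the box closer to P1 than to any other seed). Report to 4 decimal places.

1. box [0,67]×[0,18]: [(0, 0) (67, 0) (67, 18) (0, 18)]
2. ⊥bis P1·P0 via (15.965,4.835): [(16.6186, 0) (67, 0) (67, 18) (14.1854, 18)]  |A|=928.7643
3. ⊥bis P1·P2 via (16.72,7.1): [(16.0282, 4.3673) (16.6186, 0) (67, 0) (67, 18) (19.4792, 18)]  |A|=892.6794
4. canonical 5-gon: [(16.0282, 4.3673) (16.6186, 0) (67, 0) (67, 18) (19.4792, 18)]
5. shoelace: 892.6794

Area of P1's cell: 892.6794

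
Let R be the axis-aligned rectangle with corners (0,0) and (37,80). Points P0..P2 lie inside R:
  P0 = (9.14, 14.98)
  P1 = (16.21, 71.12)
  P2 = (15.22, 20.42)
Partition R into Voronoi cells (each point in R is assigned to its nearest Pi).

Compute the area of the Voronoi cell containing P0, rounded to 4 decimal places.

1. box [0,37]×[0,80]: [(0, 0) (37, 0) (37, 80) (0, 80)]
2. ⊥bis P0·P1 via (12.675,43.05): [(0, 44.6462) (0, 0) (37, 0) (37, 39.9866)]  |A|=1565.7078
3. ⊥bis P0·P2 via (12.18,17.7): [(0, 31.3129) (0, 0) (28.0168, 0)]  |A|=438.6449
4. canonical 3-gon: [(0, 31.3129) (0, 0) (28.0168, 0)]
5. shoelace: 438.6449

Area of P0's cell: 438.6449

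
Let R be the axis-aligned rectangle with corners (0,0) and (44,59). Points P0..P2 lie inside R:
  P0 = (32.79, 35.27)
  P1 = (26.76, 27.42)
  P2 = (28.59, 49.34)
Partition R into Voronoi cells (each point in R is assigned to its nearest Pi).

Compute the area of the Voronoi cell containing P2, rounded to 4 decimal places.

1. box [0,44]×[0,59]: [(0, 0) (44, 0) (44, 59) (0, 59)]
2. ⊥bis P2·P0 via (30.69,42.305): [(0, 33.1438) (44, 46.2781) (44, 59) (0, 59)]  |A|=848.7173
3. ⊥bis P2·P1 via (27.675,38.38): [(0, 40.6905) (19.756, 39.0411) (44, 46.2781) (44, 59) (0, 59)]  |A|=774.1715
4. canonical 5-gon: [(0, 40.6905) (19.756, 39.0411) (44, 46.2781) (44, 59) (0, 59)]
5. shoelace: 774.1715

Area of P2's cell: 774.1715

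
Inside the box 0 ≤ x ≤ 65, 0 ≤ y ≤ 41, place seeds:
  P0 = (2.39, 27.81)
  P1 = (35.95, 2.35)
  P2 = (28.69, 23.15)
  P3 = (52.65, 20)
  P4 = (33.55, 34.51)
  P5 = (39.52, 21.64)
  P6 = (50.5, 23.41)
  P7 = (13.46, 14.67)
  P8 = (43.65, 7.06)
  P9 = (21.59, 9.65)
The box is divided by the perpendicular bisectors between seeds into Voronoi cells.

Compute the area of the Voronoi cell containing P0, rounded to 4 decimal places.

Area of P0's cell: 322.3830

1. box [0,65]×[0,41]: [(0, 0) (65, 0) (65, 41) (0, 41)]
2. ⊥bis P0·P1 via (19.17,15.08): [(0, 0) (7.7297, 0) (38.834, 41) (0, 41)]  |A|=954.5553
3. ⊥bis P0·P2 via (15.54,25.48): [(0, 0) (7.7297, 0) (12.0296, 5.6679) (18.2899, 41) (0, 41)]  |A|=591.6226
4. ⊥bis P0·P3 via (27.52,23.905): [(0, 0) (7.7297, 0) (12.0296, 5.6679) (18.2899, 41) (0, 41)]  |A|=591.6226
5. ⊥bis P0·P4 via (17.97,31.16): [(0, 0) (7.7297, 0) (12.0296, 5.6679) (17.1895, 34.7897) (15.8542, 41) (0, 41)]  |A|=584.0593
6. ⊥bis P0·P5 via (20.955,24.725): [(0, 0) (7.7297, 0) (12.0296, 5.6679) (17.1895, 34.7897) (15.8542, 41) (0, 41)]  |A|=584.0593
7. ⊥bis P0·P6 via (26.445,25.61): [(0, 0) (7.7297, 0) (12.0296, 5.6679) (17.1895, 34.7897) (15.8542, 41) (0, 41)]  |A|=584.0593
8. ⊥bis P0·P7 via (7.925,21.24): [(0, 14.5635) (15.9931, 28.0371) (17.1895, 34.7897) (15.8542, 41) (0, 41)]  |A|=322.383
9. ⊥bis P0·P8 via (23.02,17.435): [(0, 14.5635) (15.9931, 28.0371) (17.1895, 34.7897) (15.8542, 41) (0, 41)]  |A|=322.383
10. ⊥bis P0·P9 via (11.99,18.73): [(0, 14.5635) (15.9931, 28.0371) (17.1895, 34.7897) (15.8542, 41) (0, 41)]  |A|=322.383
11. canonical 5-gon: [(0, 14.5635) (15.9931, 28.0371) (17.1895, 34.7897) (15.8542, 41) (0, 41)]
12. shoelace: 322.383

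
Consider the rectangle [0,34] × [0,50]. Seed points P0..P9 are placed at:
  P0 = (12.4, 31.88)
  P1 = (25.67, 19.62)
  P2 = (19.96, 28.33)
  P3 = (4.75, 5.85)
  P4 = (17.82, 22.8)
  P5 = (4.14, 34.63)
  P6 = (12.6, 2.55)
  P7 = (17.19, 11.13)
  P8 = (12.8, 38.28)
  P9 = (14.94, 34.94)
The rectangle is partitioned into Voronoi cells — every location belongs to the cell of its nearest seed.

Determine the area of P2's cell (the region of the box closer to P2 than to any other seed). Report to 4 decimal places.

Area of P2's cell: 192.2027

1. box [0,34]×[0,50]: [(0, 0) (34, 0) (34, 50) (0, 50)]
2. ⊥bis P2·P0 via (16.18,30.105): [(2.0434, 0) (34, 0) (34, 50) (25.5222, 50)]  |A|=1010.8595
3. ⊥bis P2·P1 via (22.815,23.975): [(9.0703, 14.9644) (34, 31.3075) (34, 50) (25.5222, 50)]  |A|=381.5101
4. ⊥bis P2·P3 via (12.355,17.09): [(10.6198, 18.2641) (12.3342, 17.1041) (34, 31.3075) (34, 50) (25.5222, 50)]  |A|=377.7831
5. ⊥bis P2·P4 via (18.89,25.565): [(14.7927, 27.1506) (22.8832, 24.0197) (34, 31.3075) (34, 50) (25.5222, 50)]  |A|=323.256
6. ⊥bis P2·P5 via (12.05,31.48): [(14.7927, 27.1506) (22.8832, 24.0197) (34, 31.3075) (34, 50) (25.5222, 50)]  |A|=323.256
7. ⊥bis P2·P6 via (16.28,15.44): [(14.7927, 27.1506) (22.8832, 24.0197) (34, 31.3075) (34, 50) (25.5222, 50)]  |A|=323.256
8. ⊥bis P2·P7 via (18.575,19.73): [(14.7927, 27.1506) (22.8832, 24.0197) (34, 31.3075) (34, 50) (25.5222, 50)]  |A|=323.256
9. ⊥bis P2·P8 via (16.38,33.305): [(18.3475, 34.7208) (14.7927, 27.1506) (22.8832, 24.0197) (34, 31.3075) (34, 45.9843)]  |A|=227.0614
10. ⊥bis P2·P9 via (17.45,31.635): [(16.5927, 30.9839) (14.7927, 27.1506) (22.8832, 24.0197) (34, 31.3075) (34, 44.204)]  |A|=192.2027
11. canonical 5-gon: [(16.5927, 30.9839) (14.7927, 27.1506) (22.8832, 24.0197) (34, 31.3075) (34, 44.204)]
12. shoelace: 192.2027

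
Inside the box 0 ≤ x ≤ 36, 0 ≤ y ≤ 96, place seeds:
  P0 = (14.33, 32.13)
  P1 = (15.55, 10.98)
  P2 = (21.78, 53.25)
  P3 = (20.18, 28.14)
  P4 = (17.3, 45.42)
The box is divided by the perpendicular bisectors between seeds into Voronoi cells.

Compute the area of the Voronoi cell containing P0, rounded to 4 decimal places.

Area of P0's cell: 326.2790

1. box [0,36]×[0,96]: [(0, 0) (36, 0) (36, 96) (0, 96)]
2. ⊥bis P0·P1 via (14.94,21.555): [(0, 20.6932) (36, 22.7698) (36, 96) (0, 96)]  |A|=2673.6656
3. ⊥bis P0·P2 via (18.055,42.69): [(0, 49.0588) (0, 20.6932) (36, 22.7698) (36, 36.36)]  |A|=755.2041
4. ⊥bis P0·P3 via (17.255,30.135): [(24.3126, 40.4826) (0, 49.0588) (0, 20.6932) (11.2581, 21.3426)]  |A|=448.3231
5. ⊥bis P0·P4 via (15.815,38.775): [(22.1781, 37.353) (0, 42.3093) (0, 20.6932) (11.2581, 21.3426)]  |A|=326.279
6. canonical 4-gon: [(22.1781, 37.353) (0, 42.3093) (0, 20.6932) (11.2581, 21.3426)]
7. shoelace: 326.279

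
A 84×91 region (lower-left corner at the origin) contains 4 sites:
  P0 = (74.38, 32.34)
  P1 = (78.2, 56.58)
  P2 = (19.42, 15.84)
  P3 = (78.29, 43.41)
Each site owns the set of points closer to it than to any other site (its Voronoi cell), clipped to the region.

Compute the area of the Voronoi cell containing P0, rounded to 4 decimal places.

Area of P0's cell: 1557.4581

1. box [0,84]×[0,91]: [(0, 0) (84, 0) (84, 91) (0, 91)]
2. ⊥bis P0·P1 via (76.29,44.46): [(0, 56.4826) (0, 0) (84, 0) (84, 43.245)]  |A|=4188.5581
3. ⊥bis P0·P2 via (46.9,24.09): [(39.0213, 50.3332) (54.1323, 0) (84, 0) (84, 43.245)]  |A|=1724.2207
4. ⊥bis P0·P3 via (76.335,37.875): [(42.7084, 49.7522) (39.0213, 50.3332) (54.1323, 0) (84, 0) (84, 35.1677)]  |A|=1557.4581
5. canonical 5-gon: [(42.7084, 49.7522) (39.0213, 50.3332) (54.1323, 0) (84, 0) (84, 35.1677)]
6. shoelace: 1557.4581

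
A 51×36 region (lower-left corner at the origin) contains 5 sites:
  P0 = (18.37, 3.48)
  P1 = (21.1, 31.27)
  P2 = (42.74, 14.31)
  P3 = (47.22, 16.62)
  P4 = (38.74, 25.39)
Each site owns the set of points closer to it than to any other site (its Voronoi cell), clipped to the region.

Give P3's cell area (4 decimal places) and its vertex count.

Area of P3's cell: 107.2657 (3 vertices)

1. box [0,51]×[0,36]: [(0, 0) (51, 0) (51, 36) (0, 36)]
2. ⊥bis P3·P0 via (32.795,10.05): [(37.3724, 0) (51, 0) (51, 36) (20.9758, 36)]  |A|=785.7324
3. ⊥bis P3·P1 via (34.16,23.945): [(29.9142, 16.375) (37.3724, 0) (51, 0) (51, 36) (40.9213, 36)]  |A|=590.0176
4. ⊥bis P3·P2 via (44.98,15.465): [(37.5193, 29.9343) (51, 3.7898) (51, 36) (40.9213, 36)]  |A|=247.6754
5. ⊥bis P3·P4 via (42.98,21.005): [(42.4084, 20.4523) (51, 3.7898) (51, 28.7598)]  |A|=107.2657
6. canonical 3-gon: [(42.4084, 20.4523) (51, 3.7898) (51, 28.7598)]
7. shoelace: 107.2657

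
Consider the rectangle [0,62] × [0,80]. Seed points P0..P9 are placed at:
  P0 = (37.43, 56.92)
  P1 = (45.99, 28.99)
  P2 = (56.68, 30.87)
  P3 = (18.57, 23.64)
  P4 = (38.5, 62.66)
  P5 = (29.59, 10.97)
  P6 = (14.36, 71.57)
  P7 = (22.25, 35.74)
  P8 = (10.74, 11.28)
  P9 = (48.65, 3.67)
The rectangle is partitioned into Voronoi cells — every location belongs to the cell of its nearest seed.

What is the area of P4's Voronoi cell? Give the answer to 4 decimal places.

Area of P4's cell: 734.2956

1. box [0,62]×[0,80]: [(0, 0) (62, 0) (62, 80) (0, 80)]
2. ⊥bis P4·P0 via (37.965,59.79): [(0, 66.8671) (62, 55.3096) (62, 80) (0, 80)]  |A|=1172.5221
3. ⊥bis P4·P1 via (42.245,45.825): [(0, 66.8671) (62, 55.3096) (62, 80) (0, 80)]  |A|=1172.5221
4. ⊥bis P4·P2 via (47.59,46.765): [(0, 66.8671) (62, 55.3096) (62, 80) (0, 80)]  |A|=1172.5221
5. ⊥bis P4·P3 via (28.535,43.15): [(0, 66.8671) (62, 55.3096) (62, 80) (0, 80)]  |A|=1172.5221
6. ⊥bis P4·P5 via (34.045,36.815): [(0, 66.8671) (62, 55.3096) (62, 80) (0, 80)]  |A|=1172.5221
7. ⊥bis P4·P6 via (26.43,67.115): [(24.643, 62.2734) (62, 55.3096) (62, 80) (31.1858, 80)]  |A|=734.2956
8. ⊥bis P4·P7 via (30.375,49.2): [(24.643, 62.2734) (62, 55.3096) (62, 80) (31.1858, 80)]  |A|=734.2956
9. ⊥bis P4·P8 via (24.62,36.97): [(24.643, 62.2734) (62, 55.3096) (62, 80) (31.1858, 80)]  |A|=734.2956
10. ⊥bis P4·P9 via (43.575,33.165): [(24.643, 62.2734) (62, 55.3096) (62, 80) (31.1858, 80)]  |A|=734.2956
11. canonical 4-gon: [(24.643, 62.2734) (62, 55.3096) (62, 80) (31.1858, 80)]
12. shoelace: 734.2956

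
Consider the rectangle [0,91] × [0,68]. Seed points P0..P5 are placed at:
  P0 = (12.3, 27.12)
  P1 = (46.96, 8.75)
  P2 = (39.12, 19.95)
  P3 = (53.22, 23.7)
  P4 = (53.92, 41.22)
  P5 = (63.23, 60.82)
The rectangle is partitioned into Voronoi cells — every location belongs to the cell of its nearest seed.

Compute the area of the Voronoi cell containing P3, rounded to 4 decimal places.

Area of P3's cell: 1060.8375

1. box [0,91]×[0,68]: [(0, 0) (91, 0) (91, 68) (0, 68)]
2. ⊥bis P3·P0 via (32.76,25.41): [(30.6363, 0) (91, 0) (91, 68) (36.3196, 68)]  |A|=3911.5006
3. ⊥bis P3·P1 via (50.09,16.225): [(32.6043, 23.5468) (88.8382, 0) (91, 0) (91, 68) (36.3196, 68)]  |A|=3226.2667
4. ⊥bis P3·P2 via (46.17,21.825): [(35.7385, 61.0475) (47.3548, 17.3703) (88.8382, 0) (91, 0) (91, 68) (36.3196, 68)]  |A|=2940.0112
5. ⊥bis P3·P4 via (53.57,32.46): [(43.2317, 32.8731) (47.3548, 17.3703) (88.8382, 0) (91, 0) (91, 30.9645)]  |A|=1060.8375
6. ⊥bis P3·P5 via (58.225,42.26): [(43.2317, 32.8731) (47.3548, 17.3703) (88.8382, 0) (91, 0) (91, 30.9645)]  |A|=1060.8375
7. canonical 5-gon: [(43.2317, 32.8731) (47.3548, 17.3703) (88.8382, 0) (91, 0) (91, 30.9645)]
8. shoelace: 1060.8375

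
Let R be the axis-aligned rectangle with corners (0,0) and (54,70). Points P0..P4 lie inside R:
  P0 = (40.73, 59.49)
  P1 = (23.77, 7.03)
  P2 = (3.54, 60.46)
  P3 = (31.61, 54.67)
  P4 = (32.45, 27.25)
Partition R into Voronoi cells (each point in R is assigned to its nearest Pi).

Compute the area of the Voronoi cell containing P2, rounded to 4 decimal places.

Area of P2's cell: 591.2592

1. box [0,54]×[0,70]: [(0, 0) (54, 0) (54, 70) (0, 70)]
2. ⊥bis P2·P0 via (22.135,59.975): [(0, 0) (20.5707, 0) (22.3965, 70) (0, 70)]  |A|=1503.8517
3. ⊥bis P2·P1 via (13.655,33.745): [(0, 28.5749) (21.5286, 36.7262) (22.3965, 70) (0, 70)]  |A|=818.5214
4. ⊥bis P2·P3 via (17.575,57.565): [(0, 28.5749) (12.5775, 33.337) (20.14, 70) (0, 70)]  |A|=629.7078
5. ⊥bis P2·P4 via (17.995,43.855): [(0, 28.5749) (0.7824, 28.8711) (14.0362, 40.4088) (20.14, 70) (0, 70)]  |A|=591.2592
6. canonical 5-gon: [(0, 28.5749) (0.7824, 28.8711) (14.0362, 40.4088) (20.14, 70) (0, 70)]
7. shoelace: 591.2592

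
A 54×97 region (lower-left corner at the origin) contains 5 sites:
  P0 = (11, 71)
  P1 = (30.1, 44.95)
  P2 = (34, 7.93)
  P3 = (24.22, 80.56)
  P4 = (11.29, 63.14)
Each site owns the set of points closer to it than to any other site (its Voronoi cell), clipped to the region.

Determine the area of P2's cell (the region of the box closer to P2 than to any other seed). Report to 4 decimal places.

1. box [0,54]×[0,97]: [(0, 0) (54, 0) (54, 97) (0, 97)]
2. ⊥bis P2·P0 via (22.5,39.465): [(0, 31.2598) (0, 0) (54, 0) (54, 50.9522)]  |A|=2219.7258
3. ⊥bis P2·P1 via (32.05,26.44): [(0, 23.0636) (0, 0) (54, 0) (54, 28.7524)]  |A|=1399.0315
4. ⊥bis P2·P3 via (29.11,44.245): [(0, 23.0636) (0, 0) (54, 0) (54, 28.7524)]  |A|=1399.0315
5. ⊥bis P2·P4 via (22.645,35.535): [(0, 23.0636) (0, 0) (54, 0) (54, 28.7524)]  |A|=1399.0315
6. canonical 4-gon: [(0, 23.0636) (0, 0) (54, 0) (54, 28.7524)]
7. shoelace: 1399.0315

Area of P2's cell: 1399.0315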